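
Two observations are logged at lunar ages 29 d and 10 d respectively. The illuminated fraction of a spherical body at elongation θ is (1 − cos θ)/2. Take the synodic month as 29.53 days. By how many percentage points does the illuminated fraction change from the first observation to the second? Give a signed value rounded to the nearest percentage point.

+76 percentage points

First observation: θ = 360°·29/29.53 = 353.5°, so f = 0.003.
Second observation: θ = 121.9°, f = 0.764.
Δf = 0.764 − 0.003 = +0.761, i.e. +76 pp.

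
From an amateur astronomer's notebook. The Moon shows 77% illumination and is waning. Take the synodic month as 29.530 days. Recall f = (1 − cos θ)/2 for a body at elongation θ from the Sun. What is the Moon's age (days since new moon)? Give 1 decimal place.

From f = (1 − cos θ)/2: cos θ = 1 − 2×0.77 = -0.540; arccos → 122.7°.
Since the Moon is past full (waning), take the reflex angle: θ = 360° − 122.7° = 237.3°.
At 360°/29.530 d per day, 237.3° corresponds to 19.47 days.

19.5 days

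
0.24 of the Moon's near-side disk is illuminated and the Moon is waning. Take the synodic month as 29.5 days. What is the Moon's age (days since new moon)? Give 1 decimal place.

cos θ = 1 − 2f = 0.520, giving a principal value of 58.7°.
Since the Moon is past full (waning), take the reflex angle: θ = 360° − 58.7° = 301.3°.
Age = 29.5 × 301.3°/360° ≈ 24.69 days.

24.7 days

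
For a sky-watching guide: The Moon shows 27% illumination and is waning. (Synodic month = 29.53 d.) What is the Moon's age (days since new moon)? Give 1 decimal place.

24.4 days

From f = (1 − cos θ)/2: cos θ = 1 − 2×0.27 = 0.460; arccos → 62.6°.
Since the Moon is past full (waning), take the reflex angle: θ = 360° − 62.6° = 297.4°.
Age = 29.53 × 297.4°/360° ≈ 24.39 days.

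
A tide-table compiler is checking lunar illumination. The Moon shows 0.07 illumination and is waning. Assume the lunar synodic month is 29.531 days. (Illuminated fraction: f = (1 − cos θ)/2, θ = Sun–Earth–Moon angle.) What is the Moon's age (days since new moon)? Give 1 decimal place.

27.0 days

cos θ = 1 − 2f = 0.860, giving a principal value of 30.7°.
A waning Moon lies in 180°–360°, so θ = 360° − 30.7° = 329.3°.
At 360°/29.531 d per day, 329.3° corresponds to 27.01 days.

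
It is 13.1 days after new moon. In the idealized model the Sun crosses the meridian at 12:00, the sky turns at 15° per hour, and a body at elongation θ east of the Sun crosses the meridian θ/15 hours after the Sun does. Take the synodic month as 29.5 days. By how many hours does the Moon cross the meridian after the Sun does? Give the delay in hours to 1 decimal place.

10.7 h

The Moon has covered 13.1/29.5 of its cycle, so θ ≈ 360° × 13.1/29.5 = 159.9°.
The Moon trails the Sun by θ/15 = 159.9/15 ≈ 10.66 hours.
So the Moon crosses the meridian 10.66 h after the Sun.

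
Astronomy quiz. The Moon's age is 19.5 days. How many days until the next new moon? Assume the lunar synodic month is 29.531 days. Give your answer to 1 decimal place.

The next new moon completes the synodic month: 29.531 − 19.5 = 10.031 days.

10.0 days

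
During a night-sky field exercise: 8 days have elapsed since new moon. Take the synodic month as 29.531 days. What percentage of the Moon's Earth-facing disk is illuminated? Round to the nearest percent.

The Moon has covered 8/29.531 of its cycle, so θ ≈ 360° × 8/29.531 = 97.5°.
cos 97.5° = (-0.131), so f = (1 − (-0.131))/2 = 0.565, so 57%.

57%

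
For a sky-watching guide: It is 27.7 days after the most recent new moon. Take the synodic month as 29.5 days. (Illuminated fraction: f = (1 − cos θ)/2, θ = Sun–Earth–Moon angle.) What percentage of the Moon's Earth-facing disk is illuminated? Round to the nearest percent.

4%

The Moon has covered 27.7/29.5 of its cycle, so θ ≈ 360° × 27.7/29.5 = 338.0°.
With cos θ = 0.927, the lit fraction is (1 − 0.927)/2 ≈ 0.036, so 4%.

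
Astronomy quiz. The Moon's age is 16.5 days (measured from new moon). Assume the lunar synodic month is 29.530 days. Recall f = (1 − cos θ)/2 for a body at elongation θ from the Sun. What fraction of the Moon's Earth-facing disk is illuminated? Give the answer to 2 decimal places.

Phase angle: θ = 360°·(16.5 d)/(29.530 d) = 201.2°.
With cos θ = (-0.933), the lit fraction is (1 − (-0.933))/2 ≈ 0.966.

0.97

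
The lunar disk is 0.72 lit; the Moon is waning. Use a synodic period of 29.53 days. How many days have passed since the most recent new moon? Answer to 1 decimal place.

cos θ = 1 − 2f = -0.440, giving a principal value of 116.1°.
Waning ⇒ past full, so θ = 360° − 116.1° = 243.9°.
That fraction of the synodic month is 243.9/360 × 29.53 d ≈ 20.01 d.

20.0 days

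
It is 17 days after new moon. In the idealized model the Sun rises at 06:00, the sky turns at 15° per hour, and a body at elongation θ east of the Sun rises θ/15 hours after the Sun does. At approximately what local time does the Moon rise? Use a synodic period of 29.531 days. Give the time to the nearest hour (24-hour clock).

20:00

Phase angle: θ = 360°·(17 d)/(29.531 d) = 207.2°.
At 15° of sky rotation per hour, 207.2° corresponds to a 13.82 h lag.
06:00 + 13.82 h ≈ 19:49 → 20:00 to the nearest hour.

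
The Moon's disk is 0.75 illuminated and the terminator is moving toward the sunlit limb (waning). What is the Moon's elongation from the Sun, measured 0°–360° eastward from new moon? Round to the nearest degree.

240°

Invert f = (1 − cos θ)/2 to get cos θ = 1 − 2(0.75) = -0.500, hence θ₀ = arccos -0.500 = 120.0°.
Waning ⇒ past full, so θ = 360° − 120.0° = 240.0°.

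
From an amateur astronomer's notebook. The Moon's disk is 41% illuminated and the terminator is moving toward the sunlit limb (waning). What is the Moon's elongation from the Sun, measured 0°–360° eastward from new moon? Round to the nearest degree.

280°

Invert f = (1 − cos θ)/2 to get cos θ = 1 − 2(0.41) = 0.180, hence θ₀ = arccos 0.180 = 79.6°.
A waning Moon lies in 180°–360°, so θ = 360° − 79.6° = 280.4°.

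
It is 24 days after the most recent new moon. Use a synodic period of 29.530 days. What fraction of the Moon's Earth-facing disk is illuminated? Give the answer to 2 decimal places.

0.31

Elongation θ = 360° × 24/29.530 ≈ 292.6°.
Illuminated fraction = (1 − cos 292.6°)/2 = (1 − 0.384)/2 ≈ 0.308.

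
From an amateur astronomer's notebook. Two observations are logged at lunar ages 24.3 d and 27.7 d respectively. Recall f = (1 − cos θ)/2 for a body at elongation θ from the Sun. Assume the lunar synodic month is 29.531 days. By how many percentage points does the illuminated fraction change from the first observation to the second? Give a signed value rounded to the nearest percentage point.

θ₁ = 360° × 24.3/29.531 = 296.2°, f₁ = (1 − cos θ₁)/2 = 0.279.
θ₂ = 360° × 27.7/29.531 = 337.7°, f₂ = (1 − cos θ₂)/2 = 0.037.
Change = f₂ − f₁ = -0.242 → -24 percentage points.

-24 percentage points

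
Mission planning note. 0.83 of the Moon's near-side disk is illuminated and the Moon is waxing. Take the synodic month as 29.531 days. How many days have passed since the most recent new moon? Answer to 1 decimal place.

From f = (1 − cos θ)/2: cos θ = 1 − 2×0.83 = -0.660; arccos → 131.3°.
Waxing ⇒ before full, so θ = 131.3°.
Age = 29.531 × 131.3°/360° ≈ 10.77 days.

10.8 days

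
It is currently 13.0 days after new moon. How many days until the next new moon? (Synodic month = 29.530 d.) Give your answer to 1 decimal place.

The next new moon completes the synodic month: 29.530 − 13.0 = 16.530 days.

16.5 days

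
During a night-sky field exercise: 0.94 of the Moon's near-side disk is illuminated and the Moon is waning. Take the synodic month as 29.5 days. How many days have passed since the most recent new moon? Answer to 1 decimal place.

17.1 days

cos θ = 1 − 2f = -0.880, giving a principal value of 151.6°.
Since the Moon is past full (waning), take the reflex angle: θ = 360° − 151.6° = 208.4°.
At 360°/29.5 d per day, 208.4° corresponds to 17.07 days.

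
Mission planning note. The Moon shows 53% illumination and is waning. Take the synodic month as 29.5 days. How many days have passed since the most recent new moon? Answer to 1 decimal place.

cos θ = 1 − 2f = -0.060, giving a principal value of 93.4°.
Since the Moon is past full (waning), take the reflex angle: θ = 360° − 93.4° = 266.6°.
Age = 29.5 × 266.6°/360° ≈ 21.84 days.

21.8 days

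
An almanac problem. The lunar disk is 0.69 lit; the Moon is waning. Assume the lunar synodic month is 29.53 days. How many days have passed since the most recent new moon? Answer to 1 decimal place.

20.3 days

From f = (1 − cos θ)/2: cos θ = 1 − 2×0.69 = -0.380; arccos → 112.3°.
Waning ⇒ past full, so θ = 360° − 112.3° = 247.7°.
That fraction of the synodic month is 247.7/360 × 29.53 d ≈ 20.32 d.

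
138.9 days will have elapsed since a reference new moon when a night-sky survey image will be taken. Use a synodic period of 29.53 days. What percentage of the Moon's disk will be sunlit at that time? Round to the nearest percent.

64%

138.9/29.53 = 4.704 lunations, so 4 complete cycles and 20.78 d into the next.
Elongation θ = 360° × 20.78/29.53 ≈ 253.3°.
Illuminated fraction = (1 − cos 253.3°)/2 = (1 − (-0.287))/2 ≈ 0.643, so 64%.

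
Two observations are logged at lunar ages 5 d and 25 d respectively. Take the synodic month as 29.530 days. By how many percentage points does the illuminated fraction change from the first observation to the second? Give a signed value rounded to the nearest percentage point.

θ₁ = 360° × 5/29.530 = 61.0°, f₁ = (1 − cos θ₁)/2 = 0.257.
θ₂ = 360° × 25/29.530 = 304.8°, f₂ = (1 − cos θ₂)/2 = 0.215.
Change = f₂ − f₁ = -0.042 → -4 percentage points.

-4 pp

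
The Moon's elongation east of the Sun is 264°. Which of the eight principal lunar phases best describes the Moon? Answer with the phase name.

last quarter

264° lies in the last quarter sector of the 8-phase cycle.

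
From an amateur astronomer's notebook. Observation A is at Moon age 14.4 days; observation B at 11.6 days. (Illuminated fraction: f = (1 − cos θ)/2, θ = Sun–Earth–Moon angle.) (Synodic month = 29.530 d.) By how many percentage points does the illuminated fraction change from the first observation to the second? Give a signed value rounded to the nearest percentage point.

-11 pp

First observation: θ = 360°·14.4/29.530 = 175.6°, so f = 0.998.
Second observation: θ = 141.4°, f = 0.891.
Δf = 0.891 − 0.998 = -0.108, i.e. -11 pp.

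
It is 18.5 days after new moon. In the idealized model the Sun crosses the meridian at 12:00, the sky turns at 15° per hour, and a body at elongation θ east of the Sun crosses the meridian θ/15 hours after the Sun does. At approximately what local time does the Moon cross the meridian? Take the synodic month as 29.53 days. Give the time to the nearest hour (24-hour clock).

03:00

Phase angle: θ = 360°·(18.5 d)/(29.53 d) = 225.5°.
At 15° of sky rotation per hour, 225.5° corresponds to a 15.04 h lag.
12:00 + 15.04 h ≈ 03:02 → 03:00 to the nearest hour.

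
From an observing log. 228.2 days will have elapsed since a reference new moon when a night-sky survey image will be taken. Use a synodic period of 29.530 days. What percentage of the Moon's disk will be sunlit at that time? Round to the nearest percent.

228.2/29.530 = 7.728 lunations, so 7 complete cycles and 21.49 d into the next.
Phase angle: θ = 360°·(21.49 d)/(29.530 d) = 262.0°.
With cos θ = (-0.139), the lit fraction is (1 − (-0.139))/2 ≈ 0.570, so 57%.

57%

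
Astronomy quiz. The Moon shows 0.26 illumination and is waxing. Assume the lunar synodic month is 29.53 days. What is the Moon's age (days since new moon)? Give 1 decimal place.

5.0 days

Invert f = (1 − cos θ)/2 to get cos θ = 1 − 2(0.26) = 0.480, hence θ₀ = arccos 0.480 = 61.3°.
Before full moon the principal value applies: θ = 61.3°.
That fraction of the synodic month is 61.3/360 × 29.53 d ≈ 5.03 d.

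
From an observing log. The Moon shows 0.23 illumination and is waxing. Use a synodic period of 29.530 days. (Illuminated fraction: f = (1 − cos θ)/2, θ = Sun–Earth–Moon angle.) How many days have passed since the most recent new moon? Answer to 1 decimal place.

4.7 days

cos θ = 1 − 2f = 0.540, giving a principal value of 57.3°.
The Moon is waxing (0°–180°), so θ = 57.3° directly.
That fraction of the synodic month is 57.3/360 × 29.530 d ≈ 4.70 d.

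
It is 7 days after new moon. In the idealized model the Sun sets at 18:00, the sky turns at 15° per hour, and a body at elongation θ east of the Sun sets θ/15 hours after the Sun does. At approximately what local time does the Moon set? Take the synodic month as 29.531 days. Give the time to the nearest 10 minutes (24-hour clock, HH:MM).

Phase angle: θ = 360°·(7 d)/(29.531 d) = 85.3°.
Delay after the Sun = 85.3° / (15°/h) ≈ 5.69 h.
18:00 + 5.689 h ≈ 23:41 → 23:40 to the nearest ten minutes.

23:40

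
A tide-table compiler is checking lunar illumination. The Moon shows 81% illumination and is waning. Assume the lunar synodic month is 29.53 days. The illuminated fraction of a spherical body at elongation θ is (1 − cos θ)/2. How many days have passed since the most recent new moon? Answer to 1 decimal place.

From f = (1 − cos θ)/2: cos θ = 1 − 2×0.81 = -0.620; arccos → 128.3°.
Waning ⇒ past full, so θ = 360° − 128.3° = 231.7°.
At 360°/29.53 d per day, 231.7° corresponds to 19.00 days.

19.0 days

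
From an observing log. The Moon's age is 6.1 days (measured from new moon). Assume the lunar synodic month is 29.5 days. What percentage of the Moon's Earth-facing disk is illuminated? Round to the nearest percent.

37%

The Moon has covered 6.1/29.5 of its cycle, so θ ≈ 360° × 6.1/29.5 = 74.4°.
Illuminated fraction = (1 − cos 74.4°)/2 = (1 − 0.268)/2 ≈ 0.366, so 37%.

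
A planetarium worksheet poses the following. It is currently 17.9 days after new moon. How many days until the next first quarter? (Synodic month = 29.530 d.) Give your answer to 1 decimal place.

19.0 days

First quarter is 0.25 of the way through the cycle: age 0.25 × 29.530 = 7.383 d.
This lunation's first quarter (7.383 d) has passed, so add one period: 36.913 − 17.9 = 19.013 days.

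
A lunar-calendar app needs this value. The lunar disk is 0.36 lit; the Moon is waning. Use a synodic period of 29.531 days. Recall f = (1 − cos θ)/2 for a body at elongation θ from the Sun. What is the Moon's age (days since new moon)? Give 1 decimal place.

From f = (1 − cos θ)/2: cos θ = 1 − 2×0.36 = 0.280; arccos → 73.7°.
Since the Moon is past full (waning), take the reflex angle: θ = 360° − 73.7° = 286.3°.
At 360°/29.531 d per day, 286.3° corresponds to 23.48 days.

23.5 days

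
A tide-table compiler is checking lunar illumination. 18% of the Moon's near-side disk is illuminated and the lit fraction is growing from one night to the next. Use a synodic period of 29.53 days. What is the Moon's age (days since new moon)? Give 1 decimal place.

From f = (1 − cos θ)/2: cos θ = 1 − 2×0.18 = 0.640; arccos → 50.2°.
The Moon is waxing (0°–180°), so θ = 50.2° directly.
At 360°/29.53 d per day, 50.2° corresponds to 4.12 days.

4.1 days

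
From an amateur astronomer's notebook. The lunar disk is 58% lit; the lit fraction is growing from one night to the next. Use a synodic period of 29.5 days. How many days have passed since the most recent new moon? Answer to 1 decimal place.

From f = (1 − cos θ)/2: cos θ = 1 − 2×0.58 = -0.160; arccos → 99.2°.
Waxing ⇒ before full, so θ = 99.2°.
Age = 29.5 × 99.2°/360° ≈ 8.13 days.

8.1 days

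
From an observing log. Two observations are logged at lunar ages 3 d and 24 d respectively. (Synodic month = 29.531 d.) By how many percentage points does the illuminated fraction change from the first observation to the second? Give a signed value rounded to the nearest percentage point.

+21 percentage points

First observation: θ = 360°·3/29.531 = 36.6°, so f = 0.098.
Second observation: θ = 292.6°, f = 0.308.
Δf = 0.308 − 0.098 = +0.210, i.e. +21 pp.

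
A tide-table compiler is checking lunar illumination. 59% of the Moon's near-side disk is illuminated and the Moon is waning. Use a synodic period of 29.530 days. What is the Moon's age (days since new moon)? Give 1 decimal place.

21.3 days

Invert f = (1 − cos θ)/2 to get cos θ = 1 − 2(0.59) = -0.180, hence θ₀ = arccos -0.180 = 100.4°.
A waning Moon lies in 180°–360°, so θ = 360° − 100.4° = 259.6°.
Age = 29.530 × 259.6°/360° ≈ 21.30 days.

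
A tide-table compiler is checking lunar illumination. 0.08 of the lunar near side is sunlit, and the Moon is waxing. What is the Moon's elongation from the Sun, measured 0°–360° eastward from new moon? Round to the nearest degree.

33°

cos θ = 1 − 2f = 0.840, giving a principal value of 32.9°.
The Moon is waxing (0°–180°), so θ = 32.9° directly.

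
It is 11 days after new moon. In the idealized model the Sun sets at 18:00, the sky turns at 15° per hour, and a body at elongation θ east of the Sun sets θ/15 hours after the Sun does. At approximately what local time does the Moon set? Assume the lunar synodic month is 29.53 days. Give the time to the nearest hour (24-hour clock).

Elongation θ = 360° × 11/29.53 ≈ 134.1°.
At 15° of sky rotation per hour, 134.1° corresponds to a 8.94 h lag.
18:00 + 8.94 h ≈ 02:56 → 03:00 to the nearest hour.

03:00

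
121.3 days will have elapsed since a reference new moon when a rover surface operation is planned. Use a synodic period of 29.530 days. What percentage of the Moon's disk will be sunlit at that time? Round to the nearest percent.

11%

121.3 d spans 4 complete synodic months (4 × 29.530 = 118.12 d) plus 3.18 d.
Phase angle: θ = 360°·(3.18 d)/(29.530 d) = 38.8°.
With cos θ = 0.780, the lit fraction is (1 − 0.780)/2 ≈ 0.110, so 11%.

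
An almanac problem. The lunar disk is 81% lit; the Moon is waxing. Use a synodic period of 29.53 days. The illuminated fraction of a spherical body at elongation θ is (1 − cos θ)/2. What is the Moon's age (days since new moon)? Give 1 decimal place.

10.5 days

cos θ = 1 − 2f = -0.620, giving a principal value of 128.3°.
Waxing ⇒ before full, so θ = 128.3°.
That fraction of the synodic month is 128.3/360 × 29.53 d ≈ 10.53 d.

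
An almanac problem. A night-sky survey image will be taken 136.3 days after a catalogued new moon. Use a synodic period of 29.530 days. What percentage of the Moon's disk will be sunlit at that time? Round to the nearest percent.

87%

136.3 d spans 4 complete synodic months (4 × 29.530 = 118.12 d) plus 18.18 d.
Elongation θ = 360° × 18.18/29.530 ≈ 221.6°.
cos 221.6° = (-0.747), so f = (1 − (-0.747))/2 = 0.874, so 87%.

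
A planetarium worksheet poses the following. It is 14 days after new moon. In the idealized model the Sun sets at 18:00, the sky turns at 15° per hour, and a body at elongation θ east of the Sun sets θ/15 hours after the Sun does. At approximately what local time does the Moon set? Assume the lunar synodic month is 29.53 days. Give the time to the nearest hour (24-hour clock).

The Moon has covered 14/29.53 of its cycle, so θ ≈ 360° × 14/29.53 = 170.7°.
At 15° of sky rotation per hour, 170.7° corresponds to a 11.38 h lag.
18:00 + 11.38 h ≈ 05:23 → 05:00 to the nearest hour.

05:00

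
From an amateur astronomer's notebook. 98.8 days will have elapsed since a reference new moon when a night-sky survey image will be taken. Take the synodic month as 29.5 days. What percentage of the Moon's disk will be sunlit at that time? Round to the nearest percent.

98.8/29.5 = 3.349 lunations, so 3 complete cycles and 10.30 d into the next.
Phase angle: θ = 360°·(10.30 d)/(29.5 d) = 125.7°.
Illuminated fraction = (1 − cos 125.7°)/2 = (1 − (-0.583))/2 ≈ 0.792, so 79%.

79%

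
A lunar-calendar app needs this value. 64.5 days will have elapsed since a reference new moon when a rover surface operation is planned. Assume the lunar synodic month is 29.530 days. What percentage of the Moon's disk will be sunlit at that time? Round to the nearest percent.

30%

Reduce mod P: 64.5 − 2×29.530 = 5.44 d into the current lunation.
The Moon has covered 5.44/29.530 of its cycle, so θ ≈ 360° × 5.44/29.530 = 66.3°.
cos 66.3° = 0.402, so f = (1 − 0.402)/2 = 0.299, so 30%.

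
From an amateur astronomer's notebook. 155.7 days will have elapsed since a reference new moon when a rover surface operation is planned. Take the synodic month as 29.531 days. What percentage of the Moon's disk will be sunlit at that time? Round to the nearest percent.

57%

Reduce mod P: 155.7 − 5×29.531 = 8.04 d into the current lunation.
Elongation θ = 360° × 8.04/29.531 ≈ 98.1°.
cos 98.1° = (-0.140), so f = (1 − (-0.140))/2 = 0.570, so 57%.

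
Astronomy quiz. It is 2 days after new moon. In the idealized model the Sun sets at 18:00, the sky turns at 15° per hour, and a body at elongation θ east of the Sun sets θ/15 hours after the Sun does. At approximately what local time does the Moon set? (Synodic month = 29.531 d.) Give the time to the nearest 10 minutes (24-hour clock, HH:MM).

19:40

The Moon has covered 2/29.531 of its cycle, so θ ≈ 360° × 2/29.531 = 24.4°.
At 15° of sky rotation per hour, 24.4° corresponds to a 1.63 h lag.
18:00 + 1.625 h ≈ 19:38 → 19:40 to the nearest ten minutes.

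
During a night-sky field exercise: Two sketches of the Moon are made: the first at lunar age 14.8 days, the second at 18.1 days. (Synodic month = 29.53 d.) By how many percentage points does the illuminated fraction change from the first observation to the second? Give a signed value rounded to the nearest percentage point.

-12 pp

First observation: θ = 360°·14.8/29.53 = 180.4°, so f = 1.000.
Second observation: θ = 220.7°, f = 0.879.
Δf = 0.879 − 1.000 = -0.121, i.e. -12 pp.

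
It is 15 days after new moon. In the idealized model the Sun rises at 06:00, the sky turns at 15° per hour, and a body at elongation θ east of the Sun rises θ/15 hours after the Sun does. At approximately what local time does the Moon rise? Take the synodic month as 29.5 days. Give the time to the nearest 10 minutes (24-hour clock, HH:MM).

18:10

Phase angle: θ = 360°·(15 d)/(29.5 d) = 183.1°.
Delay after the Sun = 183.1° / (15°/h) ≈ 12.20 h.
06:00 + 12.203 h ≈ 18:12 → 18:10 to the nearest ten minutes.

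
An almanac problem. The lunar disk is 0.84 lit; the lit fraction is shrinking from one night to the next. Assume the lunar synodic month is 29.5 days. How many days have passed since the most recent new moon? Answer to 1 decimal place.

18.6 days

Invert f = (1 − cos θ)/2 to get cos θ = 1 − 2(0.84) = -0.680, hence θ₀ = arccos -0.680 = 132.8°.
Since the Moon is past full (waning), take the reflex angle: θ = 360° − 132.8° = 227.2°.
Age = 29.5 × 227.2°/360° ≈ 18.61 days.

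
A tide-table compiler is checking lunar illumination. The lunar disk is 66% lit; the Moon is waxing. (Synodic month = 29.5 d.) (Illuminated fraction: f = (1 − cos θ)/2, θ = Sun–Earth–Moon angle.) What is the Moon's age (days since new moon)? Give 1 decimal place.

From f = (1 − cos θ)/2: cos θ = 1 − 2×0.66 = -0.320; arccos → 108.7°.
The Moon is waxing (0°–180°), so θ = 108.7° directly.
At 360°/29.5 d per day, 108.7° corresponds to 8.90 days.

8.9 days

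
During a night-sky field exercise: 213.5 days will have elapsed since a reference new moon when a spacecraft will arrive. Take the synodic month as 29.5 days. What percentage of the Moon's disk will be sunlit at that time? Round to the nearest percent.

46%

213.5 d spans 7 complete synodic months (7 × 29.5 = 206.50 d) plus 7.00 d.
Elongation θ = 360° × 7.00/29.5 ≈ 85.4°.
cos 85.4° = 0.080, so f = (1 − 0.080)/2 = 0.460, so 46%.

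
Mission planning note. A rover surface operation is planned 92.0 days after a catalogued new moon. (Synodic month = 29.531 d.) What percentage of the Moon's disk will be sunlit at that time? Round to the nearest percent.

13%

92.0 d spans 3 complete synodic months (3 × 29.531 = 88.59 d) plus 3.41 d.
Elongation θ = 360° × 3.41/29.531 ≈ 41.5°.
cos 41.5° = 0.749, so f = (1 − 0.749)/2 = 0.126, so 13%.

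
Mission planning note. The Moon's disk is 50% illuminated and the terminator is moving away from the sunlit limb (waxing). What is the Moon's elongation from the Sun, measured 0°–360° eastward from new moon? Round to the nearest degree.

90°

cos θ = 1 − 2f = 0.000, giving a principal value of 90.0°.
Waxing ⇒ before full, so θ = 90.0°.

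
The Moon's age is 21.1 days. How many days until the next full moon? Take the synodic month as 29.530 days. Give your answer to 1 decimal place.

23.2 days

Full moon occurs at elongation 180°, i.e. at age 29.530 × 180/360 = 14.765 d.
This lunation's full moon (14.765 d) has passed, so add one period: 44.295 − 21.1 = 23.195 days.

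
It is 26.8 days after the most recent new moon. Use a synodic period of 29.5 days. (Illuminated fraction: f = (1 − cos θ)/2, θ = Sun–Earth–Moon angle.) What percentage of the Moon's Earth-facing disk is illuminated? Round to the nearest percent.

8%

The Moon has covered 26.8/29.5 of its cycle, so θ ≈ 360° × 26.8/29.5 = 327.1°.
cos 327.1° = 0.839, so f = (1 − 0.839)/2 = 0.080, so 8%.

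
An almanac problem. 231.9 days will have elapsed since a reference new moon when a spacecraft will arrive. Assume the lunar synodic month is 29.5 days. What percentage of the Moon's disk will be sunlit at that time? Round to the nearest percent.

18%

231.9/29.5 = 7.861 lunations, so 7 complete cycles and 25.40 d into the next.
Elongation θ = 360° × 25.40/29.5 ≈ 310.0°.
With cos θ = 0.642, the lit fraction is (1 − 0.642)/2 ≈ 0.179, so 18%.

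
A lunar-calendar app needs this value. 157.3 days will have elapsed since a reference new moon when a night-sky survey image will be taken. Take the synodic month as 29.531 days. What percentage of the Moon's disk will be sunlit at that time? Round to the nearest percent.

157.3/29.531 = 5.327 lunations, so 5 complete cycles and 9.65 d into the next.
Elongation θ = 360° × 9.65/29.531 ≈ 117.6°.
Illuminated fraction = (1 − cos 117.6°)/2 = (1 − (-0.463))/2 ≈ 0.731, so 73%.

73%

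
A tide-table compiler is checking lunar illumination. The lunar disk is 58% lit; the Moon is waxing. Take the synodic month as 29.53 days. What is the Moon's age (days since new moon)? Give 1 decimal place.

From f = (1 − cos θ)/2: cos θ = 1 − 2×0.58 = -0.160; arccos → 99.2°.
Waxing ⇒ before full, so θ = 99.2°.
Age = 29.53 × 99.2°/360° ≈ 8.14 days.

8.1 days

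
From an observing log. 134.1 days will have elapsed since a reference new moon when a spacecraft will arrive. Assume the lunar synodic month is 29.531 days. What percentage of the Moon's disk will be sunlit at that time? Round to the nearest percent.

98%

134.1/29.531 = 4.541 lunations, so 4 complete cycles and 15.98 d into the next.
The Moon has covered 15.98/29.531 of its cycle, so θ ≈ 360° × 15.98/29.531 = 194.8°.
Illuminated fraction = (1 − cos 194.8°)/2 = (1 − (-0.967))/2 ≈ 0.984, so 98%.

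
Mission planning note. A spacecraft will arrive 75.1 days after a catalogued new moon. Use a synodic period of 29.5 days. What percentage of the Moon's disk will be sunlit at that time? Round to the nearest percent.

75.1/29.5 = 2.546 lunations, so 2 complete cycles and 16.10 d into the next.
Elongation θ = 360° × 16.10/29.5 ≈ 196.5°.
cos 196.5° = (-0.959), so f = (1 − (-0.959))/2 = 0.979, so 98%.

98%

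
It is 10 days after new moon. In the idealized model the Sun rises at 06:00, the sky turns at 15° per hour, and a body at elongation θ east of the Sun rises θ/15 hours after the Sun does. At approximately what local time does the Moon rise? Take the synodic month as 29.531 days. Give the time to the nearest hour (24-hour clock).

14:00

Phase angle: θ = 360°·(10 d)/(29.531 d) = 121.9°.
Delay after the Sun = 121.9° / (15°/h) ≈ 8.13 h.
06:00 + 8.13 h ≈ 14:08 → 14:00 to the nearest hour.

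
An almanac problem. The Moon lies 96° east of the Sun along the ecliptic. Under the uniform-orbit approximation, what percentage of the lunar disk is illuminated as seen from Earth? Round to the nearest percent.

55%

f = (1 − cos 96°)/2 = (1 − (-0.105))/2 ≈ 0.552, i.e. 55%.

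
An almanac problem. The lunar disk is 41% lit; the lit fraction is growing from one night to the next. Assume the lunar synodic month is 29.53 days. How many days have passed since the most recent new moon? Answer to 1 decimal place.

cos θ = 1 − 2f = 0.180, giving a principal value of 79.6°.
Waxing ⇒ before full, so θ = 79.6°.
At 360°/29.53 d per day, 79.6° corresponds to 6.53 days.

6.5 days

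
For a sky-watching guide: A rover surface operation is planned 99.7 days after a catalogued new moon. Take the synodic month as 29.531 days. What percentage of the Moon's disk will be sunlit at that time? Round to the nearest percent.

99.7/29.531 = 3.376 lunations, so 3 complete cycles and 11.11 d into the next.
Phase angle: θ = 360°·(11.11 d)/(29.531 d) = 135.4°.
cos 135.4° = (-0.712), so f = (1 − (-0.712))/2 = 0.856, so 86%.

86%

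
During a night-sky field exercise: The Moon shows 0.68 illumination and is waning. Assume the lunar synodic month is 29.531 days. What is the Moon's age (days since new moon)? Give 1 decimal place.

20.4 days

Invert f = (1 − cos θ)/2 to get cos θ = 1 − 2(0.68) = -0.360, hence θ₀ = arccos -0.360 = 111.1°.
Since the Moon is past full (waning), take the reflex angle: θ = 360° − 111.1° = 248.9°.
That fraction of the synodic month is 248.9/360 × 29.531 d ≈ 20.42 d.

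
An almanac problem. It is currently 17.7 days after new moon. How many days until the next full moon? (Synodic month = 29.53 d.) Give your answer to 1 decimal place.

Full moon is 0.5 of the way through the cycle: age 0.5 × 29.53 = 14.765 d.
This lunation's full moon (14.765 d) has passed, so add one period: 44.295 − 17.7 = 26.595 days.

26.6 days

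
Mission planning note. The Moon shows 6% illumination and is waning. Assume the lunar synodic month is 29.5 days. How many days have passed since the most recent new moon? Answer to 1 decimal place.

Invert f = (1 − cos θ)/2 to get cos θ = 1 − 2(0.06) = 0.880, hence θ₀ = arccos 0.880 = 28.4°.
A waning Moon lies in 180°–360°, so θ = 360° − 28.4° = 331.6°.
That fraction of the synodic month is 331.6/360 × 29.5 d ≈ 27.18 d.

27.2 days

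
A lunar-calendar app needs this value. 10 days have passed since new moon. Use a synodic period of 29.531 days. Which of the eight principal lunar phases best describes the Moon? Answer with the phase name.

θ ≈ 360° × 10/29.531 = 122°, which falls in the waxing gibbous sector.

waxing gibbous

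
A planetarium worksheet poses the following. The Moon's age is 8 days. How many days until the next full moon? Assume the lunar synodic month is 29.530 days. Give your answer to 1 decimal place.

Full moon occurs at elongation 180°, i.e. at age 29.530 × 180/360 = 14.765 d.
That is 14.765 − 8 = 6.765 days ahead.

6.8 days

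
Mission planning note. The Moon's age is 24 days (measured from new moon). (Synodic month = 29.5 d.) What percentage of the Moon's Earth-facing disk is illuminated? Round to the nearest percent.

Phase angle: θ = 360°·(24 d)/(29.5 d) = 292.9°.
cos 292.9° = 0.389, so f = (1 − 0.389)/2 = 0.306, so 31%.

31%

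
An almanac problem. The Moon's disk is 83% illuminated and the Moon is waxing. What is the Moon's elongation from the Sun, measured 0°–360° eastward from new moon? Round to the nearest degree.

131°

cos θ = 1 − 2f = -0.660, giving a principal value of 131.3°.
Waxing ⇒ before full, so θ = 131.3°.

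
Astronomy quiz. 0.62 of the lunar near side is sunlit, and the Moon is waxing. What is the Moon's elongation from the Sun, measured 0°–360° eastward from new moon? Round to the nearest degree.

Invert f = (1 − cos θ)/2 to get cos θ = 1 − 2(0.62) = -0.240, hence θ₀ = arccos -0.240 = 103.9°.
Waxing ⇒ before full, so θ = 103.9°.

104°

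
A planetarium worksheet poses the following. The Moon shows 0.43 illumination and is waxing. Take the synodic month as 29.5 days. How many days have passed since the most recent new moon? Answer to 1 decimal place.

6.7 days

cos θ = 1 − 2f = 0.140, giving a principal value of 82.0°.
The Moon is waxing (0°–180°), so θ = 82.0° directly.
At 360°/29.5 d per day, 82.0° corresponds to 6.72 days.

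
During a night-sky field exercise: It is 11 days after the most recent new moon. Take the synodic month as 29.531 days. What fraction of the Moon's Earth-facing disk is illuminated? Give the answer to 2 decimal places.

Phase angle: θ = 360°·(11 d)/(29.531 d) = 134.1°.
cos 134.1° = (-0.696), so f = (1 − (-0.696))/2 = 0.848.

0.85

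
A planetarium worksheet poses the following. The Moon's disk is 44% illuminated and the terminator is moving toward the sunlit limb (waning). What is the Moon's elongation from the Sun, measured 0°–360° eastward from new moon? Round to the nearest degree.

277°

cos θ = 1 − 2f = 0.120, giving a principal value of 83.1°.
A waning Moon lies in 180°–360°, so θ = 360° − 83.1° = 276.9°.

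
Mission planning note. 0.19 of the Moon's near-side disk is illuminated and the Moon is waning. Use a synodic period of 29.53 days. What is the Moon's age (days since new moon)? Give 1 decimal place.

cos θ = 1 − 2f = 0.620, giving a principal value of 51.7°.
A waning Moon lies in 180°–360°, so θ = 360° − 51.7° = 308.3°.
Age = 29.53 × 308.3°/360° ≈ 25.29 days.

25.3 days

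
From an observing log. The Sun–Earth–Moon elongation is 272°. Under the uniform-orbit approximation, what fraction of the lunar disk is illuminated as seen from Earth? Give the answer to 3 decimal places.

0.483

f = (1 − cos 272°)/2 = (1 − 0.035)/2 ≈ 0.483.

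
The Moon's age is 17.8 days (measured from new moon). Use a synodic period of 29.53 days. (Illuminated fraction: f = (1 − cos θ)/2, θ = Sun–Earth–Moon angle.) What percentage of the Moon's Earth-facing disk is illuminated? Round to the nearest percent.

Phase angle: θ = 360°·(17.8 d)/(29.53 d) = 217.0°.
cos 217.0° = (-0.799), so f = (1 − (-0.799))/2 = 0.899, so 90%.

90%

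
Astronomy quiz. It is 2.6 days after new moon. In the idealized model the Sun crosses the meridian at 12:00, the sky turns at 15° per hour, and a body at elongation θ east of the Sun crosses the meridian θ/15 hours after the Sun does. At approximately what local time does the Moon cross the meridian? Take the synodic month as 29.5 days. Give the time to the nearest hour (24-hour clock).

Phase angle: θ = 360°·(2.6 d)/(29.5 d) = 31.7°.
At 15° of sky rotation per hour, 31.7° corresponds to a 2.12 h lag.
12:00 + 2.12 h ≈ 14:07 → 14:00 to the nearest hour.

14:00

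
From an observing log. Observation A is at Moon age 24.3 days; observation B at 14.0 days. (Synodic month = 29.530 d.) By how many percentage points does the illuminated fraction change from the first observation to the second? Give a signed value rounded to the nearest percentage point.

+71 pp

θ₁ = 360° × 24.3/29.530 = 296.2°, f₁ = (1 − cos θ₁)/2 = 0.279.
θ₂ = 360° × 14.0/29.530 = 170.7°, f₂ = (1 − cos θ₂)/2 = 0.993.
Change = f₂ − f₁ = +0.714 → +71 percentage points.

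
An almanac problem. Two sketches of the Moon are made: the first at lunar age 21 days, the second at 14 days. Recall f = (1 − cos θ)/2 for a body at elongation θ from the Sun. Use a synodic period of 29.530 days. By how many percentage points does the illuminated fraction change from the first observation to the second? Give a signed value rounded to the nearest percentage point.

+37 pp

θ₁ = 360° × 21/29.530 = 256.0°, f₁ = (1 − cos θ₁)/2 = 0.621.
θ₂ = 360° × 14/29.530 = 170.7°, f₂ = (1 − cos θ₂)/2 = 0.993.
Change = f₂ − f₁ = +0.373 → +37 percentage points.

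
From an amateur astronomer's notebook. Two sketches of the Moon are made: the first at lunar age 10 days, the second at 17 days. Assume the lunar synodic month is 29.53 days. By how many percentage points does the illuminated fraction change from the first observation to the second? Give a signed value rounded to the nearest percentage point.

+18 percentage points

θ₁ = 360° × 10/29.53 = 121.9°, f₁ = (1 − cos θ₁)/2 = 0.764.
θ₂ = 360° × 17/29.53 = 207.2°, f₂ = (1 − cos θ₂)/2 = 0.945.
Change = f₂ − f₁ = +0.180 → +18 percentage points.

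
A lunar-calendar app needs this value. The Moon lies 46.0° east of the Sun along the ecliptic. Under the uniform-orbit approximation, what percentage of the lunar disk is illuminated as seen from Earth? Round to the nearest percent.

15%

f = (1 − cos 46.0°)/2 = (1 − 0.695)/2 ≈ 0.153, i.e. 15%.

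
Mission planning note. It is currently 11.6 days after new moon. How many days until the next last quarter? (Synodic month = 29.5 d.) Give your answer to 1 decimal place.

Last quarter is 0.75 of the way through the cycle: age 0.75 × 29.5 = 22.125 d.
That is 22.125 − 11.6 = 10.525 days ahead.

10.5 days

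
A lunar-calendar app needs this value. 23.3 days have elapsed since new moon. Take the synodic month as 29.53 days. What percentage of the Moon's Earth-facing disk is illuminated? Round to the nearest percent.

Elongation θ = 360° × 23.3/29.53 ≈ 284.1°.
cos 284.1° = 0.243, so f = (1 − 0.243)/2 = 0.379, so 38%.

38%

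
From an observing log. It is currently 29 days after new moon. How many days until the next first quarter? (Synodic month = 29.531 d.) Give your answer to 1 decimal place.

First quarter occurs at elongation 90°, i.e. at age 29.531 × 90/360 = 7.383 d.
This lunation's first quarter (7.383 d) has passed, so add one period: 36.914 − 29 = 7.914 days.

7.9 days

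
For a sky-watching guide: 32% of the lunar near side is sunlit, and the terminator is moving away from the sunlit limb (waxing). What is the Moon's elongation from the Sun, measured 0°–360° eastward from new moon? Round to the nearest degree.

69°

Invert f = (1 − cos θ)/2 to get cos θ = 1 − 2(0.32) = 0.360, hence θ₀ = arccos 0.360 = 68.9°.
The Moon is waxing (0°–180°), so θ = 68.9° directly.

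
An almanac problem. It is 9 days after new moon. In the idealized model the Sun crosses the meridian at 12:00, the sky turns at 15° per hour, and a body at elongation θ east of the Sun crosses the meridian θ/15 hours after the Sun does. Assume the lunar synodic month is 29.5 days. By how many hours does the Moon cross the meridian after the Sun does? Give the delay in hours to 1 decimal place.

Phase angle: θ = 360°·(9 d)/(29.5 d) = 109.8°.
Delay after the Sun = 109.8° / (15°/h) ≈ 7.32 h.
So the Moon crosses the meridian 7.32 h after the Sun.

7.3 h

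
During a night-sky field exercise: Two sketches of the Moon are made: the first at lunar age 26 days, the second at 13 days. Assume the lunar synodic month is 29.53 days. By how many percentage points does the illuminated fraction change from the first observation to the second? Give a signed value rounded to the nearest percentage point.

+83 pp

θ₁ = 360° × 26/29.53 = 317.0°, f₁ = (1 − cos θ₁)/2 = 0.135.
θ₂ = 360° × 13/29.53 = 158.5°, f₂ = (1 − cos θ₂)/2 = 0.965.
Change = f₂ − f₁ = +0.831 → +83 percentage points.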